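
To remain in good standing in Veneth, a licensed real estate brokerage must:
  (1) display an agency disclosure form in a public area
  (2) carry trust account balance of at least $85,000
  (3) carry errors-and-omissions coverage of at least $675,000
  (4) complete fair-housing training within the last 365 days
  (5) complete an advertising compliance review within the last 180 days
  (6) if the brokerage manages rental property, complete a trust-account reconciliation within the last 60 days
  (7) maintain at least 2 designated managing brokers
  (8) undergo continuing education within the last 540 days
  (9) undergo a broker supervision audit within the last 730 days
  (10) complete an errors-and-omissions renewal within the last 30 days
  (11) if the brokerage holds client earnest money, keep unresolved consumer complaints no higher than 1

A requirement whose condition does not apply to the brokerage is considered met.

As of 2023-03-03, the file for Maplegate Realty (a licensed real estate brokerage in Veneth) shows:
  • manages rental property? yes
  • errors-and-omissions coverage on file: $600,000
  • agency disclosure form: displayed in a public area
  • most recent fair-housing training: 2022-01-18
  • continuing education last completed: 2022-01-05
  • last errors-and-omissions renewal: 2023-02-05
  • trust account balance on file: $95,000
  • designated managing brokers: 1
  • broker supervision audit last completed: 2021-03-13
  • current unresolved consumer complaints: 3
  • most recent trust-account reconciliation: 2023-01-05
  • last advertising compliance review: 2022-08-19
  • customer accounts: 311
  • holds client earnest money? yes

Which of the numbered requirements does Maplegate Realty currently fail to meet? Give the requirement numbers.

1. agency disclosure form present → met
2. trust account balance $95,000 ≥ $85,000 → met
3. errors-and-omissions coverage $600,000 < $675,000 → not met
4. fair-housing training 409 days ago vs limit 365 → not met
5. advertising compliance review 196 days ago vs limit 180 → not met
6. condition 'manages rental property' holds; trust-account reconciliation 57 days ago vs limit 60 → met
7. designated managing brokers 1 < 2 → not met
8. continuing education 422 days ago vs limit 540 → met
9. broker supervision audit 720 days ago vs limit 730 → met
10. errors-and-omissions renewal 26 days ago vs limit 30 → met
11. condition 'holds client earnest money' holds; unresolved consumer complaints 3 > 1 → not met
Not met: 3, 4, 5, 7, 11

3, 4, 5, 7, 11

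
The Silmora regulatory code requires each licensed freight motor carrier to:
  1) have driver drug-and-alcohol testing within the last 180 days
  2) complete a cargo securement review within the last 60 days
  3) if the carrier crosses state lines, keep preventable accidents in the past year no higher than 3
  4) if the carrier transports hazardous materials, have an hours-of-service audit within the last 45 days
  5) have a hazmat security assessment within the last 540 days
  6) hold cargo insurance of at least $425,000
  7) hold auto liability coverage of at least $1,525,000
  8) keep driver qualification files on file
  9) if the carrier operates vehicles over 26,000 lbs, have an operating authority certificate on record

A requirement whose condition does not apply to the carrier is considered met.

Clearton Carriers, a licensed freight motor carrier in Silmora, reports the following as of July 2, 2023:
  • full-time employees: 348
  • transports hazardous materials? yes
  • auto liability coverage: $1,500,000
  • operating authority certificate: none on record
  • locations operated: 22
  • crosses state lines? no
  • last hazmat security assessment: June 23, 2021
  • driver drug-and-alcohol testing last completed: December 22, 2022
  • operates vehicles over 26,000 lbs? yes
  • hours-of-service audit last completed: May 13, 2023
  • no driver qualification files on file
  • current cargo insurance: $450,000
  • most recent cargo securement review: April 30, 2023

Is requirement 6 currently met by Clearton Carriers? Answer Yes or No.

6. cargo insurance $450,000 ≥ $425,000 → met

Yes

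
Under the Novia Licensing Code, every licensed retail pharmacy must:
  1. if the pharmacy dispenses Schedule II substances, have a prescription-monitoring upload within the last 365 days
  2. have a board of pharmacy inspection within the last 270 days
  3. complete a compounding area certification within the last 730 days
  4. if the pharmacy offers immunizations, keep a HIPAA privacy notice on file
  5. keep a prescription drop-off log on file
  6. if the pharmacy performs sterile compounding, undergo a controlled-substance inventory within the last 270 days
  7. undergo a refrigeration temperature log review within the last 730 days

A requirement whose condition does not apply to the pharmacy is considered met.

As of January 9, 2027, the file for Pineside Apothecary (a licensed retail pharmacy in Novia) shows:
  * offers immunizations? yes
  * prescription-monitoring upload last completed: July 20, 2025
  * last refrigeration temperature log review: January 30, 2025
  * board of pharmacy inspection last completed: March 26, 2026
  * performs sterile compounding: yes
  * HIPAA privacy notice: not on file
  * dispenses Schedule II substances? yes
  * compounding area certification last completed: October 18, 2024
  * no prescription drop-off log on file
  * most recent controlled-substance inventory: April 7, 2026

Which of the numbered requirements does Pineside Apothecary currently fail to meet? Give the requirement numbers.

1. condition 'dispenses Schedule II substances' holds; prescription-monitoring upload 538 days ago vs limit 365 → not met
2. board of pharmacy inspection 289 days ago vs limit 270 → not met
3. compounding area certification 813 days ago vs limit 730 → not met
4. condition 'offers immunizations' holds; HIPAA privacy notice absent → not met
5. prescription drop-off log absent → not met
6. condition 'performs sterile compounding' holds; controlled-substance inventory 277 days ago vs limit 270 → not met
7. refrigeration temperature log review 709 days ago vs limit 730 → met
Not met: 1, 2, 3, 4, 5, 6

1, 2, 3, 4, 5, 6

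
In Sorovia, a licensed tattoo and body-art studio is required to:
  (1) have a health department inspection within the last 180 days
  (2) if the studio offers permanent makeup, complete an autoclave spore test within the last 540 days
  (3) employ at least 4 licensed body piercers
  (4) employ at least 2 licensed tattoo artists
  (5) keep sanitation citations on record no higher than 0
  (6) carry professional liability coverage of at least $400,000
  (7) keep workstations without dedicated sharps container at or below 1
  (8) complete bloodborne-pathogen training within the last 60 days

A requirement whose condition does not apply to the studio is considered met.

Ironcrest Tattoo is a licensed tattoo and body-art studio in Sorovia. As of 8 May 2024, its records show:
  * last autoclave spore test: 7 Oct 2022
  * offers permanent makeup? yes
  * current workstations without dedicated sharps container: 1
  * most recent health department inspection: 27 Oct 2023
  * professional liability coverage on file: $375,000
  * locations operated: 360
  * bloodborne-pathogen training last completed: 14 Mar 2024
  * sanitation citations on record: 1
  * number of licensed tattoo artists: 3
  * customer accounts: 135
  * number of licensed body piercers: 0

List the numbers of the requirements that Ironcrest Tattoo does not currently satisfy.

1. health department inspection 194 days ago vs limit 180 → not met
2. condition 'offers permanent makeup' holds; autoclave spore test 579 days ago vs limit 540 → not met
3. licensed body piercers 0 < 4 → not met
4. licensed tattoo artists 3 ≥ 2 → met
5. sanitation citations on record 1 > 0 → not met
6. professional liability coverage $375,000 < $400,000 → not met
7. workstations without dedicated sharps container 1 ≤ 1 → met
8. bloodborne-pathogen training 55 days ago vs limit 60 → met
Not met: 1, 2, 3, 5, 6

1, 2, 3, 5, 6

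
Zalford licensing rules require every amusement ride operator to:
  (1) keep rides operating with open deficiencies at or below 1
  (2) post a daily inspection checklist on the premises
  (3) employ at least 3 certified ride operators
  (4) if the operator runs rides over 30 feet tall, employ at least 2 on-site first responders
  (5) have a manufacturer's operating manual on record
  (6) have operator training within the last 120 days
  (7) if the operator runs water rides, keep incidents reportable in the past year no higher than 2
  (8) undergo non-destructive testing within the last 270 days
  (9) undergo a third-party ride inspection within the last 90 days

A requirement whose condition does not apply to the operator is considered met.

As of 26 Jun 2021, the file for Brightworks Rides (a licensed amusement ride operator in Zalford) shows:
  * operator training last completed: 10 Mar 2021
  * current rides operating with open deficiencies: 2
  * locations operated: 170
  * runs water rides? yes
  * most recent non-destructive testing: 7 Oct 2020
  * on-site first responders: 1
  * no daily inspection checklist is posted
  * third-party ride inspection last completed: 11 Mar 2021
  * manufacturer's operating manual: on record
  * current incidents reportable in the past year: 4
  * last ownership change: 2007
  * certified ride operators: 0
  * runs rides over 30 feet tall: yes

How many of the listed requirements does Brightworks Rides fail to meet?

1. rides operating with open deficiencies 2 > 1 → not met
2. daily inspection checklist absent → not met
3. certified ride operators 0 < 3 → not met
4. condition 'runs rides over 30 feet tall' holds; on-site first responders 1 < 2 → not met
5. manufacturer's operating manual present → met
6. operator training 108 days ago vs limit 120 → met
7. condition 'runs water rides' holds; incidents reportable in the past year 4 > 2 → not met
8. non-destructive testing 262 days ago vs limit 270 → met
9. third-party ride inspection 107 days ago vs limit 90 → not met
Not met: 6 of 9

6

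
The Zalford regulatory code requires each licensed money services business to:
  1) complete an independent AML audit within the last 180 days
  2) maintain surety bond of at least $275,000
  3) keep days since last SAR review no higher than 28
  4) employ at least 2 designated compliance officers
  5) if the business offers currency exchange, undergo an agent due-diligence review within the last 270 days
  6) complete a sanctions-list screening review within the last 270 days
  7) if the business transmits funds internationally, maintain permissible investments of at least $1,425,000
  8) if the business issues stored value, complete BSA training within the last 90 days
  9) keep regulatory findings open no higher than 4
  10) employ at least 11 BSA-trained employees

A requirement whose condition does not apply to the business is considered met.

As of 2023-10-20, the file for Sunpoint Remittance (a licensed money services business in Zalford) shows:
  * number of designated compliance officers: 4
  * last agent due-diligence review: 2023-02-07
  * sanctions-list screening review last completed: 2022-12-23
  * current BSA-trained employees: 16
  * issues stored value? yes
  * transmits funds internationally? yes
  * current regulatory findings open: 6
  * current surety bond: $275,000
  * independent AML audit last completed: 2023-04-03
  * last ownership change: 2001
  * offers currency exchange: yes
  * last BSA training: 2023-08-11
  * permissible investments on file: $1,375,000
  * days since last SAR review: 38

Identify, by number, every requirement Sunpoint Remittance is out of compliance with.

1, 3, 6, 7, 9

1. independent AML audit 200 days ago vs limit 180 → not met
2. surety bond $275,000 ≥ $275,000 → met
3. days since last SAR review 38 > 28 → not met
4. designated compliance officers 4 ≥ 2 → met
5. condition 'offers currency exchange' holds; agent due-diligence review 255 days ago vs limit 270 → met
6. sanctions-list screening review 301 days ago vs limit 270 → not met
7. condition 'transmits funds internationally' holds; permissible investments $1,375,000 < $1,425,000 → not met
8. condition 'issues stored value' holds; BSA training 70 days ago vs limit 90 → met
9. regulatory findings open 6 > 4 → not met
10. BSA-trained employees 16 ≥ 11 → met
Not met: 1, 3, 6, 7, 9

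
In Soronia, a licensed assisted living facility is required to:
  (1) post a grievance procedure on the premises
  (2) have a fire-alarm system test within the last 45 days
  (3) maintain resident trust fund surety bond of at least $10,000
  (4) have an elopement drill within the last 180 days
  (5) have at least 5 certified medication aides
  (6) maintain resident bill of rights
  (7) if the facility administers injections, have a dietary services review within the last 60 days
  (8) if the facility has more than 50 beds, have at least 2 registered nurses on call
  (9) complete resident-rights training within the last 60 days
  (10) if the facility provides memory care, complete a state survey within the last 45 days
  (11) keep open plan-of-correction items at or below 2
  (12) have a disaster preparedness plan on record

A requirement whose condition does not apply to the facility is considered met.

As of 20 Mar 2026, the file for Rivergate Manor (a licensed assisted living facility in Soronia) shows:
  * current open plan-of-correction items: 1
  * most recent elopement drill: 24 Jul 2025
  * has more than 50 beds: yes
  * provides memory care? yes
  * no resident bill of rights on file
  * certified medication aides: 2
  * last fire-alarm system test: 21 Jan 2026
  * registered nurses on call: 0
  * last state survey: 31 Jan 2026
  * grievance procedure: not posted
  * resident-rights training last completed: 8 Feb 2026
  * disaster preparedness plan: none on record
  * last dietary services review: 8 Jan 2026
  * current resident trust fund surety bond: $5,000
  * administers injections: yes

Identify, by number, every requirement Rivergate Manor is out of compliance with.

1. grievance procedure absent → not met
2. fire-alarm system test 58 days ago vs limit 45 → not met
3. resident trust fund surety bond $5,000 < $10,000 → not met
4. elopement drill 239 days ago vs limit 180 → not met
5. certified medication aides 2 < 5 → not met
6. resident bill of rights absent → not met
7. condition 'administers injections' holds; dietary services review 71 days ago vs limit 60 → not met
8. condition 'has more than 50 beds' holds; registered nurses on call 0 < 2 → not met
9. resident-rights training 40 days ago vs limit 60 → met
10. condition 'provides memory care' holds; state survey 48 days ago vs limit 45 → not met
11. open plan-of-correction items 1 ≤ 2 → met
12. disaster preparedness plan absent → not met
Not met: 1, 2, 3, 4, 5, 6, 7, 8, 10, 12

1, 2, 3, 4, 5, 6, 7, 8, 10, 12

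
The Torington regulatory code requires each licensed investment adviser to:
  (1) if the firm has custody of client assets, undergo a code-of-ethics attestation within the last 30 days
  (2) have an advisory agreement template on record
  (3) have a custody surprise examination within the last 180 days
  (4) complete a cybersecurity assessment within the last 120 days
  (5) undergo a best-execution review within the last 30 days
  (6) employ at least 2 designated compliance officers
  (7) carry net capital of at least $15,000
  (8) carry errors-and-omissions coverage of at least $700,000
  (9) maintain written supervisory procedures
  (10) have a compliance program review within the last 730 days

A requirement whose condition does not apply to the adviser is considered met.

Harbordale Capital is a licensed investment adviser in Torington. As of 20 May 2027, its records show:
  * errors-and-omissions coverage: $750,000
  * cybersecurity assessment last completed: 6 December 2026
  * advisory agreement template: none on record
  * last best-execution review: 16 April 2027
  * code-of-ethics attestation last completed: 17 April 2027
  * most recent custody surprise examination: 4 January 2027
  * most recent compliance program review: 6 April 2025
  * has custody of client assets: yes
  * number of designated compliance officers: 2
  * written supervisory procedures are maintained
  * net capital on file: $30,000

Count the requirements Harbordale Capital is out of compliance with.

5

1. condition 'has custody of client assets' holds; code-of-ethics attestation 33 days ago vs limit 30 → not met
2. advisory agreement template absent → not met
3. custody surprise examination 136 days ago vs limit 180 → met
4. cybersecurity assessment 165 days ago vs limit 120 → not met
5. best-execution review 34 days ago vs limit 30 → not met
6. designated compliance officers 2 ≥ 2 → met
7. net capital $30,000 ≥ $15,000 → met
8. errors-and-omissions coverage $750,000 ≥ $700,000 → met
9. written supervisory procedures present → met
10. compliance program review 774 days ago vs limit 730 → not met
Not met: 5 of 10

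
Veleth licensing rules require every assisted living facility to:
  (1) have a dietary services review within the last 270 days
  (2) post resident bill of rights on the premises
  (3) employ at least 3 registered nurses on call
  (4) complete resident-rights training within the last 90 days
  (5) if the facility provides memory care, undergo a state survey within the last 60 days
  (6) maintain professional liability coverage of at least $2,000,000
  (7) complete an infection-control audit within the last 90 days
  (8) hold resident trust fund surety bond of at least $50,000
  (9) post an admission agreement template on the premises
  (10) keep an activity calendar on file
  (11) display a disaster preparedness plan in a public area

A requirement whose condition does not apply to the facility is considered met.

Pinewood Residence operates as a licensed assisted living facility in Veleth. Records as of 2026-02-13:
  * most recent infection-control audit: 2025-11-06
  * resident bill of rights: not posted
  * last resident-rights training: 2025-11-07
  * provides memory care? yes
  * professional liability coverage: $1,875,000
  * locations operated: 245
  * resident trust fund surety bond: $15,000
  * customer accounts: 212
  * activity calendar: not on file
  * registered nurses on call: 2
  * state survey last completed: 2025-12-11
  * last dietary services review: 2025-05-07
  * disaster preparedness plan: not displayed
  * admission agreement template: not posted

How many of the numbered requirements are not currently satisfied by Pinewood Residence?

11

1. dietary services review 282 days ago vs limit 270 → not met
2. resident bill of rights absent → not met
3. registered nurses on call 2 < 3 → not met
4. resident-rights training 98 days ago vs limit 90 → not met
5. condition 'provides memory care' holds; state survey 64 days ago vs limit 60 → not met
6. professional liability coverage $1,875,000 < $2,000,000 → not met
7. infection-control audit 99 days ago vs limit 90 → not met
8. resident trust fund surety bond $15,000 < $50,000 → not met
9. admission agreement template absent → not met
10. activity calendar absent → not met
11. disaster preparedness plan absent → not met
Not met: 11 of 11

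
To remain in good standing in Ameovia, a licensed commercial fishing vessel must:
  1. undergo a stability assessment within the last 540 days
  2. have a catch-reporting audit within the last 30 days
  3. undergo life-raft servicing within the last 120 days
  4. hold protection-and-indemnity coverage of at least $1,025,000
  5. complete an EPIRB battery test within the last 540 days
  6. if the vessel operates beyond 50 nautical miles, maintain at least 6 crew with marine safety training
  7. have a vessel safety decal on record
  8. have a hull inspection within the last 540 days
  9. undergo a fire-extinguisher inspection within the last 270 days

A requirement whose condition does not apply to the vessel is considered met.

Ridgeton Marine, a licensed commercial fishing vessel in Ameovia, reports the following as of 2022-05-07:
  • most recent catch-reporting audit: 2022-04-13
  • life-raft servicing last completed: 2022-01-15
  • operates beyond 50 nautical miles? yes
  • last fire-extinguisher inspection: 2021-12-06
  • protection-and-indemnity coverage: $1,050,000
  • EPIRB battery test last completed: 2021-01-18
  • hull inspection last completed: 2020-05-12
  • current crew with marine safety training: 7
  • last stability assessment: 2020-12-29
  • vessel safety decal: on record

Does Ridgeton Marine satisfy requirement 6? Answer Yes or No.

6. condition 'operates beyond 50 nautical miles' holds; crew with marine safety training 7 ≥ 6 → met

Yes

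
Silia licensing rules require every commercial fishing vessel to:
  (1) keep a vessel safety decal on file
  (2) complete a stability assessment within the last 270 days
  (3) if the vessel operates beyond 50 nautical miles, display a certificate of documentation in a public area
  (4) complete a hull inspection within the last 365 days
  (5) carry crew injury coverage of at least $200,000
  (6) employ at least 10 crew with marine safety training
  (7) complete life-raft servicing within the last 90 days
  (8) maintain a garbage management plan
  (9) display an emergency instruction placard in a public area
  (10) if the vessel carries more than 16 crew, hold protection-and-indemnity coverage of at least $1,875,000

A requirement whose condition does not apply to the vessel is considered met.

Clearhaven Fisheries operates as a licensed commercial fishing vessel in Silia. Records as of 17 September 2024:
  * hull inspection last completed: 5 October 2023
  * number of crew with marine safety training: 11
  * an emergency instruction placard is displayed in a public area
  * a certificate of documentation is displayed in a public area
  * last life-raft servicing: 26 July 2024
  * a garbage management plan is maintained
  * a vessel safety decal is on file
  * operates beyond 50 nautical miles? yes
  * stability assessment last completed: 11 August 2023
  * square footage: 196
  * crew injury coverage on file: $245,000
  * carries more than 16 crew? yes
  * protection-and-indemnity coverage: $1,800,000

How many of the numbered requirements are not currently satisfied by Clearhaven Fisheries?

1. vessel safety decal present → met
2. stability assessment 403 days ago vs limit 270 → not met
3. condition 'operates beyond 50 nautical miles' holds; certificate of documentation present → met
4. hull inspection 348 days ago vs limit 365 → met
5. crew injury coverage $245,000 ≥ $200,000 → met
6. crew with marine safety training 11 ≥ 10 → met
7. life-raft servicing 53 days ago vs limit 90 → met
8. garbage management plan present → met
9. emergency instruction placard present → met
10. condition 'carries more than 16 crew' holds; protection-and-indemnity coverage $1,800,000 < $1,875,000 → not met
Not met: 2 of 10

2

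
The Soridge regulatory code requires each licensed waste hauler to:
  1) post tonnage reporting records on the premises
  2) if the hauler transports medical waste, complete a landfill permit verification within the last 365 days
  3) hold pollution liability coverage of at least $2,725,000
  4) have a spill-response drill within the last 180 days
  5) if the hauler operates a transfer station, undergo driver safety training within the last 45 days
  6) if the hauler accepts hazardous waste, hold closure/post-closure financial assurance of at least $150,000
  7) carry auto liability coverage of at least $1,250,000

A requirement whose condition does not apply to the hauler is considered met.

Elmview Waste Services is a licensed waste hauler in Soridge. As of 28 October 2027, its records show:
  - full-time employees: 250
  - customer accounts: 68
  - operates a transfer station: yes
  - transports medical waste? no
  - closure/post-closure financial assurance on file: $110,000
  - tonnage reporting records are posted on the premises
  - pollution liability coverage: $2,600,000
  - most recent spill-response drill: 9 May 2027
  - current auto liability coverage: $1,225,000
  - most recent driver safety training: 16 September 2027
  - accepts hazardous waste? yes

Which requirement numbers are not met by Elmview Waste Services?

1. tonnage reporting records present → met
2. condition 'transports medical waste' does not hold → requirement n/a → met
3. pollution liability coverage $2,600,000 < $2,725,000 → not met
4. spill-response drill 172 days ago vs limit 180 → met
5. condition 'operates a transfer station' holds; driver safety training 42 days ago vs limit 45 → met
6. condition 'accepts hazardous waste' holds; closure/post-closure financial assurance $110,000 < $150,000 → not met
7. auto liability coverage $1,225,000 < $1,250,000 → not met
Not met: 3, 6, 7

3, 6, 7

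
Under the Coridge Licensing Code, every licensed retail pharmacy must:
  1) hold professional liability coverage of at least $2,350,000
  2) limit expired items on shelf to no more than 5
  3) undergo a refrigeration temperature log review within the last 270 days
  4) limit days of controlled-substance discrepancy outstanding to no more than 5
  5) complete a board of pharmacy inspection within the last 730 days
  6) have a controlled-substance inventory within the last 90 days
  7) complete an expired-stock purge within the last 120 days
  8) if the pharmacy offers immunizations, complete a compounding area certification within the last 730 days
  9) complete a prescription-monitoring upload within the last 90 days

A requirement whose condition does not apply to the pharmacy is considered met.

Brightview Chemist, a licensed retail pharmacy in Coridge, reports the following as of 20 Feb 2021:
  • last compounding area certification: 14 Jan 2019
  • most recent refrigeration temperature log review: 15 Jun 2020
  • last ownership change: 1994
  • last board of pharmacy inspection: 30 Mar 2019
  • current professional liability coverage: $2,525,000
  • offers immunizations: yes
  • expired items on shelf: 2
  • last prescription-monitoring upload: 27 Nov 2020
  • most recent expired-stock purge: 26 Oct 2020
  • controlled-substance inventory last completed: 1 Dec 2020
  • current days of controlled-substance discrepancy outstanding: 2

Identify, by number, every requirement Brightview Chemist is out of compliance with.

8

1. professional liability coverage $2,525,000 ≥ $2,350,000 → met
2. expired items on shelf 2 ≤ 5 → met
3. refrigeration temperature log review 250 days ago vs limit 270 → met
4. days of controlled-substance discrepancy outstanding 2 ≤ 5 → met
5. board of pharmacy inspection 693 days ago vs limit 730 → met
6. controlled-substance inventory 81 days ago vs limit 90 → met
7. expired-stock purge 117 days ago vs limit 120 → met
8. condition 'offers immunizations' holds; compounding area certification 768 days ago vs limit 730 → not met
9. prescription-monitoring upload 85 days ago vs limit 90 → met
Not met: 8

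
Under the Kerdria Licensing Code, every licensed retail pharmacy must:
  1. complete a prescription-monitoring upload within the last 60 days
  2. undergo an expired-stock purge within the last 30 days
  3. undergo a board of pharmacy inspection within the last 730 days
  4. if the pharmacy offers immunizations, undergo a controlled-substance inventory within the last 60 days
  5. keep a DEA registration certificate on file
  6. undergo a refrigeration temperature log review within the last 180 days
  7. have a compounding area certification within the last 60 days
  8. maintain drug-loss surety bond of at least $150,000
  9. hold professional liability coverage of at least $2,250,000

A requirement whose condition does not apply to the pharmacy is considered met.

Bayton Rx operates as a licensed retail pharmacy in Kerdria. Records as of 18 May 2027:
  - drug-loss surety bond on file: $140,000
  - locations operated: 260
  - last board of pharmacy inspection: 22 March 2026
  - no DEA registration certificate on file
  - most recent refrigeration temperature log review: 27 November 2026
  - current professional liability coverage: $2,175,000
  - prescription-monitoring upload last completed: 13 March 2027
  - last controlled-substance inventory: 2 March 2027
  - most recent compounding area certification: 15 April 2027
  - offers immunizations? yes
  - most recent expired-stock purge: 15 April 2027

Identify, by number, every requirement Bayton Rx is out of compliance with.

1, 2, 4, 5, 8, 9

1. prescription-monitoring upload 66 days ago vs limit 60 → not met
2. expired-stock purge 33 days ago vs limit 30 → not met
3. board of pharmacy inspection 422 days ago vs limit 730 → met
4. condition 'offers immunizations' holds; controlled-substance inventory 77 days ago vs limit 60 → not met
5. DEA registration certificate absent → not met
6. refrigeration temperature log review 172 days ago vs limit 180 → met
7. compounding area certification 33 days ago vs limit 60 → met
8. drug-loss surety bond $140,000 < $150,000 → not met
9. professional liability coverage $2,175,000 < $2,250,000 → not met
Not met: 1, 2, 4, 5, 8, 9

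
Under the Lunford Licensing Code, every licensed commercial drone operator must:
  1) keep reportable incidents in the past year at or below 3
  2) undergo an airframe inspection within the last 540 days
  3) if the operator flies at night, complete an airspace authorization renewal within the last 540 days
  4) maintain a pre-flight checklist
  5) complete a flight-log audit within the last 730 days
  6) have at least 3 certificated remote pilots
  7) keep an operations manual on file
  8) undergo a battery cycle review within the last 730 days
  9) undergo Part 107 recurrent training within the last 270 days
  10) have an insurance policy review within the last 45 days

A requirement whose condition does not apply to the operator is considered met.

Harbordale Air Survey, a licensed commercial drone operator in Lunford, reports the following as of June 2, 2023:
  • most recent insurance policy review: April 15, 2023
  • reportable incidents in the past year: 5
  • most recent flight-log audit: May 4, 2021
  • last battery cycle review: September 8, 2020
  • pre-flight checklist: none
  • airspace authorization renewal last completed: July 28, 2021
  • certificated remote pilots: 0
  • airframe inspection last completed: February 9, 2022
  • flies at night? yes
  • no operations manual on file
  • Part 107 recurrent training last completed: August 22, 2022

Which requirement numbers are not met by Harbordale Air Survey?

1, 3, 4, 5, 6, 7, 8, 9, 10

1. reportable incidents in the past year 5 > 3 → not met
2. airframe inspection 478 days ago vs limit 540 → met
3. condition 'flies at night' holds; airspace authorization renewal 674 days ago vs limit 540 → not met
4. pre-flight checklist absent → not met
5. flight-log audit 759 days ago vs limit 730 → not met
6. certificated remote pilots 0 < 3 → not met
7. operations manual absent → not met
8. battery cycle review 997 days ago vs limit 730 → not met
9. Part 107 recurrent training 284 days ago vs limit 270 → not met
10. insurance policy review 48 days ago vs limit 45 → not met
Not met: 1, 3, 4, 5, 6, 7, 8, 9, 10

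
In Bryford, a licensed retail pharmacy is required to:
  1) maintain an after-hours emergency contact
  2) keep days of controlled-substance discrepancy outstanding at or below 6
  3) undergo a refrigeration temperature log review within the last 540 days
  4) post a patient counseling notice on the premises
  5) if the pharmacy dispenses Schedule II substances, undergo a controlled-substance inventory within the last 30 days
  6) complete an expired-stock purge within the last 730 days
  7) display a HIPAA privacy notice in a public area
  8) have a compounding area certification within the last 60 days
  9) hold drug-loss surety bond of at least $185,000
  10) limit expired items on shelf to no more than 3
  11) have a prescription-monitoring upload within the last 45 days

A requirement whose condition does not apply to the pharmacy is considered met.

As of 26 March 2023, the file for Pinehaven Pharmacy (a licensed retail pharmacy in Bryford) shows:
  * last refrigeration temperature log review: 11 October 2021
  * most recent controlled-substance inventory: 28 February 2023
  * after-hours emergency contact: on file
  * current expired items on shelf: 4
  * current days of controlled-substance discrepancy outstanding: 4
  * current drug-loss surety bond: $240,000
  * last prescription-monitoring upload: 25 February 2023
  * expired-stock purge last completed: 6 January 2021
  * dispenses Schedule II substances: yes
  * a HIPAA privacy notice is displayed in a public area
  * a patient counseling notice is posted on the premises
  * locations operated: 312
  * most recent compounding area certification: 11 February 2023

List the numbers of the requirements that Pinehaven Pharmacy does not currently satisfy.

6, 10

1. after-hours emergency contact present → met
2. days of controlled-substance discrepancy outstanding 4 ≤ 6 → met
3. refrigeration temperature log review 531 days ago vs limit 540 → met
4. patient counseling notice present → met
5. condition 'dispenses Schedule II substances' holds; controlled-substance inventory 26 days ago vs limit 30 → met
6. expired-stock purge 809 days ago vs limit 730 → not met
7. HIPAA privacy notice present → met
8. compounding area certification 43 days ago vs limit 60 → met
9. drug-loss surety bond $240,000 ≥ $185,000 → met
10. expired items on shelf 4 > 3 → not met
11. prescription-monitoring upload 29 days ago vs limit 45 → met
Not met: 6, 10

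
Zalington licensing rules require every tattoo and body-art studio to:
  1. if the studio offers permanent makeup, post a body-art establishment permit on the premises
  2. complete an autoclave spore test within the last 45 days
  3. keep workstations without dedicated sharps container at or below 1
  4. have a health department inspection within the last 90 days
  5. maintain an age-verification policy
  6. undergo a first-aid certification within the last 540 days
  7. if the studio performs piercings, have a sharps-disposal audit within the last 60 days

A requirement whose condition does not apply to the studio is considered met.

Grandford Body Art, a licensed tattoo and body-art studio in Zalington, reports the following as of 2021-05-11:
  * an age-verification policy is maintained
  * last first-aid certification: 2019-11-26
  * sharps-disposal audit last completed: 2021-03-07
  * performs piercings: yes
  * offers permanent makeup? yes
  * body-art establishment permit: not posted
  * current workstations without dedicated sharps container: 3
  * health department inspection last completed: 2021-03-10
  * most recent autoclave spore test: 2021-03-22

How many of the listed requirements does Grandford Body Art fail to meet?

1. condition 'offers permanent makeup' holds; body-art establishment permit absent → not met
2. autoclave spore test 50 days ago vs limit 45 → not met
3. workstations without dedicated sharps container 3 > 1 → not met
4. health department inspection 62 days ago vs limit 90 → met
5. age-verification policy present → met
6. first-aid certification 532 days ago vs limit 540 → met
7. condition 'performs piercings' holds; sharps-disposal audit 65 days ago vs limit 60 → not met
Not met: 4 of 7

4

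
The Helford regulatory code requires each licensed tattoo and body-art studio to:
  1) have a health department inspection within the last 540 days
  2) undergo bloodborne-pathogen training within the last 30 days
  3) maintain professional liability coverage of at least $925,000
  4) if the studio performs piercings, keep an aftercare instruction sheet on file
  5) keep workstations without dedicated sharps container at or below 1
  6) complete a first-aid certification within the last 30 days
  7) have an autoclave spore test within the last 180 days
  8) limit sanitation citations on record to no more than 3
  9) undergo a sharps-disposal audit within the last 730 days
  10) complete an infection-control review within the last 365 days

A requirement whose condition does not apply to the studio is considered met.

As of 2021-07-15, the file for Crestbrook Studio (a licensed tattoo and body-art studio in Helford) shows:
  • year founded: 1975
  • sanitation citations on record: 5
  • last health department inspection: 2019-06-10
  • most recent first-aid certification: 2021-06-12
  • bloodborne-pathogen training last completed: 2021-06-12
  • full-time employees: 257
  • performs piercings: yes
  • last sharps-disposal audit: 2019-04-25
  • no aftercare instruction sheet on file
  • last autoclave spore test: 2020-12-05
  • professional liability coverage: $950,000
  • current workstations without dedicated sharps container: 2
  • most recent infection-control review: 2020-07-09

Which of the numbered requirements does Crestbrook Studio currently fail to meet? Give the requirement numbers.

1. health department inspection 766 days ago vs limit 540 → not met
2. bloodborne-pathogen training 33 days ago vs limit 30 → not met
3. professional liability coverage $950,000 ≥ $925,000 → met
4. condition 'performs piercings' holds; aftercare instruction sheet absent → not met
5. workstations without dedicated sharps container 2 > 1 → not met
6. first-aid certification 33 days ago vs limit 30 → not met
7. autoclave spore test 222 days ago vs limit 180 → not met
8. sanitation citations on record 5 > 3 → not met
9. sharps-disposal audit 812 days ago vs limit 730 → not met
10. infection-control review 371 days ago vs limit 365 → not met
Not met: 1, 2, 4, 5, 6, 7, 8, 9, 10

1, 2, 4, 5, 6, 7, 8, 9, 10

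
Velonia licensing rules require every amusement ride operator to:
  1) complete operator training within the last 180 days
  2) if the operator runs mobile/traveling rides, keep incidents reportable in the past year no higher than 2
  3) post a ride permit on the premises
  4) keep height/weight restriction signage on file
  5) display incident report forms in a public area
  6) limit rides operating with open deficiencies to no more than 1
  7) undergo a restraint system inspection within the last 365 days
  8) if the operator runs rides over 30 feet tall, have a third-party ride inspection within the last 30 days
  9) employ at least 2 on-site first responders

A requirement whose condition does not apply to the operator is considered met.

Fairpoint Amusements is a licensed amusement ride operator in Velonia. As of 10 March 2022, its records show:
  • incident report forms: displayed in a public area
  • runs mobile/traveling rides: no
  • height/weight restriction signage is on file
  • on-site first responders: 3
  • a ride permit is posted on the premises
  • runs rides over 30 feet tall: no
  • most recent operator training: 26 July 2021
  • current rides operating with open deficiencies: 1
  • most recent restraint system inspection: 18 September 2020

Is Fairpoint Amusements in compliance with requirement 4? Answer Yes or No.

4. height/weight restriction signage present → met

Yes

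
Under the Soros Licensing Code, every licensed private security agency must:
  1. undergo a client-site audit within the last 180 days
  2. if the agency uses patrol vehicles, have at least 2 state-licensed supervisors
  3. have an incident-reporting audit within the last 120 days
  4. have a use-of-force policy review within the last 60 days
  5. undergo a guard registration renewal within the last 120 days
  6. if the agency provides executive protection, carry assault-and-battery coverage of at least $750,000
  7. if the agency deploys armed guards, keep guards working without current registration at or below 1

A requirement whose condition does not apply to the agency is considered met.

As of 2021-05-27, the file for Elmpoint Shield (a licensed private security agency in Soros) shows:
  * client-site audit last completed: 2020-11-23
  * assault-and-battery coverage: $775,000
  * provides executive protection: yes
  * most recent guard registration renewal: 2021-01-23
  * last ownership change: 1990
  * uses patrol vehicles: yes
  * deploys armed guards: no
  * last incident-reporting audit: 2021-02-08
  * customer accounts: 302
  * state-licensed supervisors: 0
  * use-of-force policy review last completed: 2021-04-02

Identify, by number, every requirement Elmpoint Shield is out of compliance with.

1. client-site audit 185 days ago vs limit 180 → not met
2. condition 'uses patrol vehicles' holds; state-licensed supervisors 0 < 2 → not met
3. incident-reporting audit 108 days ago vs limit 120 → met
4. use-of-force policy review 55 days ago vs limit 60 → met
5. guard registration renewal 124 days ago vs limit 120 → not met
6. condition 'provides executive protection' holds; assault-and-battery coverage $775,000 ≥ $750,000 → met
7. condition 'deploys armed guards' does not hold → requirement n/a → met
Not met: 1, 2, 5

1, 2, 5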